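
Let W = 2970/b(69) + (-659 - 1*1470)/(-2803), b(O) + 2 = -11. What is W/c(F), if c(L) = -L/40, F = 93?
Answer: 331889320/3388827 ≈ 97.936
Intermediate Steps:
b(O) = -13 (b(O) = -2 - 11 = -13)
c(L) = -L/40
W = -8297233/36439 (W = 2970/(-13) + (-659 - 1*1470)/(-2803) = 2970*(-1/13) + (-659 - 1470)*(-1/2803) = -2970/13 - 2129*(-1/2803) = -2970/13 + 2129/2803 = -8297233/36439 ≈ -227.70)
W/c(F) = -8297233/(36439*((-1/40*93))) = -8297233/(36439*(-93/40)) = -8297233/36439*(-40/93) = 331889320/3388827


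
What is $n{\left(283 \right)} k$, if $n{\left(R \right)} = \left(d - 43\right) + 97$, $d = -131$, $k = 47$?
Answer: $-3619$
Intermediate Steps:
$n{\left(R \right)} = -77$ ($n{\left(R \right)} = \left(-131 - 43\right) + 97 = -174 + 97 = -77$)
$n{\left(283 \right)} k = \left(-77\right) 47 = -3619$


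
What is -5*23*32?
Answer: -3680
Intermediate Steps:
-5*23*32 = -115*32 = -3680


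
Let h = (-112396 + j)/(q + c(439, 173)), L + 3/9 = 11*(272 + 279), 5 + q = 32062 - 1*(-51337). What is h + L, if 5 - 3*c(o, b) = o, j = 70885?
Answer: 4540544537/749244 ≈ 6060.2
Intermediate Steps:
q = 83394 (q = -5 + (32062 - 1*(-51337)) = -5 + (32062 + 51337) = -5 + 83399 = 83394)
c(o, b) = 5/3 - o/3
L = 18182/3 (L = -⅓ + 11*(272 + 279) = -⅓ + 11*551 = -⅓ + 6061 = 18182/3 ≈ 6060.7)
h = -124533/249748 (h = (-112396 + 70885)/(83394 + (5/3 - ⅓*439)) = -41511/(83394 + (5/3 - 439/3)) = -41511/(83394 - 434/3) = -41511/249748/3 = -41511*3/249748 = -124533/249748 ≈ -0.49863)
h + L = -124533/249748 + 18182/3 = 4540544537/749244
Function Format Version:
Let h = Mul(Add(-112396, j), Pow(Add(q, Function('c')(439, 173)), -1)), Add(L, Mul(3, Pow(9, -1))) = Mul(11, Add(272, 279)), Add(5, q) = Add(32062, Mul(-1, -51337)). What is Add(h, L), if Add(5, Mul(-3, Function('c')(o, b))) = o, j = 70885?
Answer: Rational(4540544537, 749244) ≈ 6060.2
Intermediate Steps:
q = 83394 (q = Add(-5, Add(32062, Mul(-1, -51337))) = Add(-5, Add(32062, 51337)) = Add(-5, 83399) = 83394)
Function('c')(o, b) = Add(Rational(5, 3), Mul(Rational(-1, 3), o))
L = Rational(18182, 3) (L = Add(Rational(-1, 3), Mul(11, Add(272, 279))) = Add(Rational(-1, 3), Mul(11, 551)) = Add(Rational(-1, 3), 6061) = Rational(18182, 3) ≈ 6060.7)
h = Rational(-124533, 249748) (h = Mul(Add(-112396, 70885), Pow(Add(83394, Add(Rational(5, 3), Mul(Rational(-1, 3), 439))), -1)) = Mul(-41511, Pow(Add(83394, Add(Rational(5, 3), Rational(-439, 3))), -1)) = Mul(-41511, Pow(Add(83394, Rational(-434, 3)), -1)) = Mul(-41511, Pow(Rational(249748, 3), -1)) = Mul(-41511, Rational(3, 249748)) = Rational(-124533, 249748) ≈ -0.49863)
Add(h, L) = Add(Rational(-124533, 249748), Rational(18182, 3)) = Rational(4540544537, 749244)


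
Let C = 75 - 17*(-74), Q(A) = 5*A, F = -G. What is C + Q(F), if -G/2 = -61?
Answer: 723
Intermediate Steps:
G = 122 (G = -2*(-61) = 122)
F = -122 (F = -1*122 = -122)
C = 1333 (C = 75 + 1258 = 1333)
C + Q(F) = 1333 + 5*(-122) = 1333 - 610 = 723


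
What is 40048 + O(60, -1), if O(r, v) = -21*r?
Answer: 38788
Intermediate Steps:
O(r, v) = -21*r
40048 + O(60, -1) = 40048 - 21*60 = 40048 - 1260 = 38788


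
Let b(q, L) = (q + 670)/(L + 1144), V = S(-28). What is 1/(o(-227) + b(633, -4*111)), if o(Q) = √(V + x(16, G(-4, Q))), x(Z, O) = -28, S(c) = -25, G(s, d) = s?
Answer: 912100/27667809 - 490000*I*√53/27667809 ≈ 0.032966 - 0.12893*I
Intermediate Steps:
V = -25
o(Q) = I*√53 (o(Q) = √(-25 - 28) = √(-53) = I*√53)
b(q, L) = (670 + q)/(1144 + L)
1/(o(-227) + b(633, -4*111)) = 1/(I*√53 + (670 + 633)/(1144 - 4*111)) = 1/(I*√53 + 1303/(1144 - 444)) = 1/(I*√53 + 1303/700) = 1/(1303/700 + I*√53)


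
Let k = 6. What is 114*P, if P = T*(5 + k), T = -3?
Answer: -3762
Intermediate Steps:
P = -33 (P = -3*(5 + 6) = -3*11 = -33)
114*P = 114*(-33) = -3762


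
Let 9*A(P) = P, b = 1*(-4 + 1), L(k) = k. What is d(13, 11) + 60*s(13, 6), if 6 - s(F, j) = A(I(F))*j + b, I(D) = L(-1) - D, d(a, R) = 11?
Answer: 1111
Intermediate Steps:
I(D) = -1 - D
b = -3 (b = 1*(-3) = -3)
A(P) = P/9
s(F, j) = 9 - j*(-⅑ - F/9) (s(F, j) = 6 - (((-1 - F)/9)*j - 3) = 6 - ((-⅑ - F/9)*j - 3) = 6 - (j*(-⅑ - F/9) - 3) = 6 - (-3 + j*(-⅑ - F/9)) = 6 + (3 - j*(-⅑ - F/9)) = 9 - j*(-⅑ - F/9))
d(13, 11) + 60*s(13, 6) = 11 + 60*(9 + (⅑)*6*(1 + 13)) = 11 + 60*(9 + (⅑)*6*14) = 11 + 60*(9 + 28/3) = 11 + 60*(55/3) = 11 + 1100 = 1111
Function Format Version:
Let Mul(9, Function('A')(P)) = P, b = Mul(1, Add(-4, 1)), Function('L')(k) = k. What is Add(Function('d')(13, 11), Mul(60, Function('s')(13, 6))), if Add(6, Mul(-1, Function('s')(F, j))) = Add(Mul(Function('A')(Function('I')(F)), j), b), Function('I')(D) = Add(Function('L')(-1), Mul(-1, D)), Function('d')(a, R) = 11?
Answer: 1111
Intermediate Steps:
Function('I')(D) = Add(-1, Mul(-1, D))
b = -3 (b = Mul(1, -3) = -3)
Function('A')(P) = Mul(Rational(1, 9), P)
Function('s')(F, j) = Add(9, Mul(-1, j, Add(Rational(-1, 9), Mul(Rational(-1, 9), F)))) (Function('s')(F, j) = Add(6, Mul(-1, Add(Mul(Mul(Rational(1, 9), Add(-1, Mul(-1, F))), j), -3))) = Add(6, Mul(-1, Add(Mul(Add(Rational(-1, 9), Mul(Rational(-1, 9), F)), j), -3))) = Add(6, Mul(-1, Add(Mul(j, Add(Rational(-1, 9), Mul(Rational(-1, 9), F))), -3))) = Add(6, Mul(-1, Add(-3, Mul(j, Add(Rational(-1, 9), Mul(Rational(-1, 9), F)))))) = Add(6, Add(3, Mul(-1, j, Add(Rational(-1, 9), Mul(Rational(-1, 9), F))))) = Add(9, Mul(-1, j, Add(Rational(-1, 9), Mul(Rational(-1, 9), F)))))
Add(Function('d')(13, 11), Mul(60, Function('s')(13, 6))) = Add(11, Mul(60, Add(9, Mul(Rational(1, 9), 6, Add(1, 13))))) = Add(11, Mul(60, Add(9, Mul(Rational(1, 9), 6, 14)))) = Add(11, Mul(60, Add(9, Rational(28, 3)))) = Add(11, Mul(60, Rational(55, 3))) = Add(11, 1100) = 1111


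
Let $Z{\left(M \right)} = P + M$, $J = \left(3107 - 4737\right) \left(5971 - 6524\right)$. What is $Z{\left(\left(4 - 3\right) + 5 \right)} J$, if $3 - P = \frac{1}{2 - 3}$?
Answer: $9013900$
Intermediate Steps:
$P = 4$ ($P = 3 - \frac{1}{2 - 3} = 3 - \frac{1}{-1} = 3 - -1 = 3 + 1 = 4$)
$J = 901390$ ($J = \left(-1630\right) \left(-553\right) = 901390$)
$Z{\left(M \right)} = 4 + M$
$Z{\left(\left(4 - 3\right) + 5 \right)} J = \left(4 + \left(\left(4 - 3\right) + 5\right)\right) 901390 = \left(4 + \left(1 + 5\right)\right) 901390 = \left(4 + 6\right) 901390 = 10 \cdot 901390 = 9013900$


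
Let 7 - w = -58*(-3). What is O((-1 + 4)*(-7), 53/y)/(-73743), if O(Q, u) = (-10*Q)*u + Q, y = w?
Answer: 4879/4105027 ≈ 0.0011885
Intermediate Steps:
w = -167 (w = 7 - (-58)*(-3) = 7 - 1*174 = 7 - 174 = -167)
y = -167
O(Q, u) = Q - 10*Q*u (O(Q, u) = -10*Q*u + Q = Q - 10*Q*u)
O((-1 + 4)*(-7), 53/y)/(-73743) = (((-1 + 4)*(-7))*(1 - 530/(-167)))/(-73743) = ((3*(-7))*(1 - 530*(-1)/167))*(-1/73743) = -21*(1 - 10*(-53/167))*(-1/73743) = -21*(1 + 530/167)*(-1/73743) = -21*697/167*(-1/73743) = -14637/167*(-1/73743) = 4879/4105027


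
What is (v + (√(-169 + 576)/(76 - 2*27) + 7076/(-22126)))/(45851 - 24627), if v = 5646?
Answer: 7807270/29350139 + √407/466928 ≈ 0.26605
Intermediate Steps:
(v + (√(-169 + 576)/(76 - 2*27) + 7076/(-22126)))/(45851 - 24627) = (5646 + (√(-169 + 576)/(76 - 2*27) + 7076/(-22126)))/(45851 - 24627) = (5646 + (√407/(76 - 54) + 7076*(-1/22126)))/21224 = (5646 + (√407/22 - 3538/11063))*(1/21224) = (5646 + (-3538/11063 + √407/22))*(1/21224) = (62458160/11063 + √407/22)*(1/21224) = 7807270/29350139 + √407/466928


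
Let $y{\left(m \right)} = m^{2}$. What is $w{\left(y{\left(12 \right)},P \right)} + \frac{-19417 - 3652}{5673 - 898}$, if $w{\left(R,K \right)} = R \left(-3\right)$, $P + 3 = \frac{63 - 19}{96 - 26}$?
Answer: $- \frac{2085869}{4775} \approx -436.83$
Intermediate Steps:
$P = - \frac{83}{35}$ ($P = -3 + \frac{63 - 19}{96 - 26} = -3 + \frac{44}{70} = -3 + 44 \cdot \frac{1}{70} = -3 + \frac{22}{35} = - \frac{83}{35} \approx -2.3714$)
$w{\left(R,K \right)} = - 3 R$
$w{\left(y{\left(12 \right)},P \right)} + \frac{-19417 - 3652}{5673 - 898} = - 3 \cdot 12^{2} + \frac{-19417 - 3652}{5673 - 898} = \left(-3\right) 144 - \frac{23069}{4775} = -432 - \frac{23069}{4775} = - \frac{2085869}{4775}$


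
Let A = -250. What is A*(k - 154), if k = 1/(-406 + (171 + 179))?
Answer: 1078125/28 ≈ 38504.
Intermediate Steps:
k = -1/56 (k = 1/(-406 + 350) = 1/(-56) = -1/56 ≈ -0.017857)
A*(k - 154) = -250*(-1/56 - 154) = -250*(-8625/56) = 1078125/28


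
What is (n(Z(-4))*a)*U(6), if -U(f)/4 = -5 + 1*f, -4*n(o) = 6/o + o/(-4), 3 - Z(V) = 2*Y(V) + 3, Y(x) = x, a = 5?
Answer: -25/4 ≈ -6.2500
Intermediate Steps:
Z(V) = -2*V (Z(V) = 3 - (2*V + 3) = 3 - (3 + 2*V) = 3 + (-3 - 2*V) = -2*V)
n(o) = -3/(2*o) + o/16 (n(o) = -(6/o + o/(-4))/4 = -(6/o + o*(-1/4))/4 = -(6/o - o/4)/4 = -3/(2*o) + o/16)
U(f) = 20 - 4*f (U(f) = -4*(-5 + 1*f) = -4*(-5 + f) = 20 - 4*f)
(n(Z(-4))*a)*U(6) = (((-24 + (-2*(-4))**2)/(16*((-2*(-4)))))*5)*(20 - 4*6) = (((1/16)*(-24 + 8**2)/8)*5)*(20 - 24) = (((1/16)*(1/8)*(-24 + 64))*5)*(-4) = (((1/16)*(1/8)*40)*5)*(-4) = ((5/16)*5)*(-4) = (25/16)*(-4) = -25/4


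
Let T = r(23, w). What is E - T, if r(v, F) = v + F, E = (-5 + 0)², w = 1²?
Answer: 1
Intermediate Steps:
w = 1
E = 25 (E = (-5)² = 25)
r(v, F) = F + v
T = 24 (T = 1 + 23 = 24)
E - T = 25 - 1*24 = 25 - 24 = 1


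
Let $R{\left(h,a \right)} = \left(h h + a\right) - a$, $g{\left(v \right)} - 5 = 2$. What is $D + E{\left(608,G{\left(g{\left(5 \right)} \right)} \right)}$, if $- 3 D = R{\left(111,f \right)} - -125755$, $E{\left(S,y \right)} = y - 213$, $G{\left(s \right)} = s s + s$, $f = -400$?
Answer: $- \frac{138547}{3} \approx -46182.0$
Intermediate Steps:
$g{\left(v \right)} = 7$ ($g{\left(v \right)} = 5 + 2 = 7$)
$R{\left(h,a \right)} = h^{2}$ ($R{\left(h,a \right)} = \left(h^{2} + a\right) - a = \left(a + h^{2}\right) - a = h^{2}$)
$G{\left(s \right)} = s + s^{2}$ ($G{\left(s \right)} = s^{2} + s = s + s^{2}$)
$E{\left(S,y \right)} = -213 + y$ ($E{\left(S,y \right)} = y - 213 = -213 + y$)
$D = - \frac{138076}{3}$ ($D = - \frac{111^{2} - -125755}{3} = - \frac{12321 + 125755}{3} = \left(- \frac{1}{3}\right) 138076 = - \frac{138076}{3} \approx -46025.0$)
$D + E{\left(608,G{\left(g{\left(5 \right)} \right)} \right)} = - \frac{138076}{3} - \left(213 - 7 \left(1 + 7\right)\right) = - \frac{138076}{3} + \left(-213 + 7 \cdot 8\right) = - \frac{138076}{3} + \left(-213 + 56\right) = - \frac{138076}{3} - 157 = - \frac{138547}{3}$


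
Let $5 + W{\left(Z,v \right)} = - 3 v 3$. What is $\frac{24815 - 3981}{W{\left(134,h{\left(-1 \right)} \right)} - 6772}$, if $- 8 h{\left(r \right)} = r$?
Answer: $- \frac{166672}{54225} \approx -3.0737$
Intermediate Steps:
$h{\left(r \right)} = - \frac{r}{8}$
$W{\left(Z,v \right)} = -5 - 9 v$ ($W{\left(Z,v \right)} = -5 + - 3 v 3 = -5 - 9 v$)
$\frac{24815 - 3981}{W{\left(134,h{\left(-1 \right)} \right)} - 6772} = \frac{24815 - 3981}{\left(-5 - 9 \left(\left(- \frac{1}{8}\right) \left(-1\right)\right)\right) - 6772} = \frac{20834}{\left(-5 - \frac{9}{8}\right) - 6772} = \frac{20834}{- \frac{49}{8} - 6772} = \frac{20834}{- \frac{54225}{8}} = 20834 \left(- \frac{8}{54225}\right) = - \frac{166672}{54225}$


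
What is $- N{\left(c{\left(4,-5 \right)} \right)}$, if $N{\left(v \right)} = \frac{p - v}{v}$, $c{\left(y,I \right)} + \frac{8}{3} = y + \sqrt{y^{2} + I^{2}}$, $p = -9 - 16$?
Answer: $\frac{53}{353} + \frac{225 \sqrt{41}}{353} \approx 4.2315$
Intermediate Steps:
$p = -25$ ($p = -9 - 16 = -25$)
$c{\left(y,I \right)} = - \frac{8}{3} + y + \sqrt{I^{2} + y^{2}}$ ($c{\left(y,I \right)} = - \frac{8}{3} + \left(y + \sqrt{y^{2} + I^{2}}\right) = - \frac{8}{3} + \left(y + \sqrt{I^{2} + y^{2}}\right) = - \frac{8}{3} + y + \sqrt{I^{2} + y^{2}}$)
$N{\left(v \right)} = \frac{-25 - v}{v}$
$- N{\left(c{\left(4,-5 \right)} \right)} = - \frac{-25 - \left(- \frac{8}{3} + 4 + \sqrt{\left(-5\right)^{2} + 4^{2}}\right)}{- \frac{8}{3} + 4 + \sqrt{\left(-5\right)^{2} + 4^{2}}} = - \frac{-25 - \left(- \frac{8}{3} + 4 + \sqrt{25 + 16}\right)}{- \frac{8}{3} + 4 + \sqrt{25 + 16}} = - \frac{-25 - \left(- \frac{8}{3} + 4 + \sqrt{41}\right)}{- \frac{8}{3} + 4 + \sqrt{41}} = - \frac{-25 - \left(\frac{4}{3} + \sqrt{41}\right)}{\frac{4}{3} + \sqrt{41}} = - \frac{- \frac{79}{3} - \sqrt{41}}{\frac{4}{3} + \sqrt{41}}$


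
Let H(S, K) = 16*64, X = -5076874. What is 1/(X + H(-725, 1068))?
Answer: -1/5075850 ≈ -1.9701e-7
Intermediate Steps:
H(S, K) = 1024
1/(X + H(-725, 1068)) = 1/(-5076874 + 1024) = 1/(-5075850) = -1/5075850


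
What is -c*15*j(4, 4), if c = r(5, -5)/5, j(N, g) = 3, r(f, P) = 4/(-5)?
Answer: 36/5 ≈ 7.2000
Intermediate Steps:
r(f, P) = -⅘ (r(f, P) = 4*(-⅕) = -⅘)
c = -4/25 (c = -⅘/5 = -⅘*⅕ = -4/25 ≈ -0.16000)
-c*15*j(4, 4) = -(-4/25*15)*3 = -(-12)*3/5 = -1*(-36/5) = 36/5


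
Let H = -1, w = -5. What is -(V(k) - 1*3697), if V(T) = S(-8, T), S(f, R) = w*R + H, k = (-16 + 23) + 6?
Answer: 3763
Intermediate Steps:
k = 13 (k = 7 + 6 = 13)
S(f, R) = -1 - 5*R (S(f, R) = -5*R - 1 = -1 - 5*R)
V(T) = -1 - 5*T
-(V(k) - 1*3697) = -((-1 - 5*13) - 1*3697) = -((-1 - 65) - 3697) = -(-66 - 3697) = -1*(-3763) = 3763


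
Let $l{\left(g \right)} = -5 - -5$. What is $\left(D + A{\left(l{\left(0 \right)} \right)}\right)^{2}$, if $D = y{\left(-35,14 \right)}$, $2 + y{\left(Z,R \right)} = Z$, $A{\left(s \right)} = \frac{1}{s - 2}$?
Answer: $\frac{5625}{4} \approx 1406.3$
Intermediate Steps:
$l{\left(g \right)} = 0$ ($l{\left(g \right)} = -5 + 5 = 0$)
$A{\left(s \right)} = \frac{1}{-2 + s}$
$y{\left(Z,R \right)} = -2 + Z$
$D = -37$ ($D = -2 - 35 = -37$)
$\left(D + A{\left(l{\left(0 \right)} \right)}\right)^{2} = \left(-37 + \frac{1}{-2 + 0}\right)^{2} = \left(-37 + \frac{1}{-2}\right)^{2} = \left(-37 - \frac{1}{2}\right)^{2} = \left(- \frac{75}{2}\right)^{2} = \frac{5625}{4}$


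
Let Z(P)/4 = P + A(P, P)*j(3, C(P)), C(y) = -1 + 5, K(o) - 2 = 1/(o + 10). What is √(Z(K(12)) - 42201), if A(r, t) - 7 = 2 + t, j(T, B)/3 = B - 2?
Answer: 3*I*√563695/11 ≈ 204.76*I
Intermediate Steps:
K(o) = 2 + 1/(10 + o) (K(o) = 2 + 1/(o + 10) = 2 + 1/(10 + o))
C(y) = 4
j(T, B) = -6 + 3*B (j(T, B) = 3*(B - 2) = 3*(-2 + B) = -6 + 3*B)
A(r, t) = 9 + t (A(r, t) = 7 + (2 + t) = 9 + t)
Z(P) = 216 + 28*P (Z(P) = 4*(P + (9 + P)*(-6 + 3*4)) = 4*(P + (9 + P)*(-6 + 12)) = 4*(P + (9 + P)*6) = 4*(P + (54 + 6*P)) = 4*(54 + 7*P) = 216 + 28*P)
√(Z(K(12)) - 42201) = √((216 + 28*((21 + 2*12)/(10 + 12))) - 42201) = √((216 + 28*((21 + 24)/22)) - 42201) = √((216 + 28*((1/22)*45)) - 42201) = √((216 + 28*(45/22)) - 42201) = √((216 + 630/11) - 42201) = √(3006/11 - 42201) = √(-461205/11) = 3*I*√563695/11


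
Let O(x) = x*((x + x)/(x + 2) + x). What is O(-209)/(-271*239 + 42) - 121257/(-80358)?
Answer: 301695477361/358891926354 ≈ 0.84063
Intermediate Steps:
O(x) = x*(x + 2*x/(2 + x)) (O(x) = x*((2*x)/(2 + x) + x) = x*(2*x/(2 + x) + x) = x*(x + 2*x/(2 + x)))
O(-209)/(-271*239 + 42) - 121257/(-80358) = ((-209)²*(4 - 209)/(2 - 209))/(-271*239 + 42) - 121257/(-80358) = (43681*(-205)/(-207))/(-64769 + 42) - 121257*(-1/80358) = (43681*(-1/207)*(-205))/(-64727) + 40419/26786 = (8954605/207)*(-1/64727) + 40419/26786 = -8954605/13398489 + 40419/26786 = 301695477361/358891926354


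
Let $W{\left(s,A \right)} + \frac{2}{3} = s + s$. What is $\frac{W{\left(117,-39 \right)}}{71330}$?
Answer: $\frac{10}{3057} \approx 0.0032712$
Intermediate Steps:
$W{\left(s,A \right)} = - \frac{2}{3} + 2 s$ ($W{\left(s,A \right)} = - \frac{2}{3} + \left(s + s\right) = - \frac{2}{3} + 2 s$)
$\frac{W{\left(117,-39 \right)}}{71330} = \frac{- \frac{2}{3} + 2 \cdot 117}{71330} = \left(- \frac{2}{3} + 234\right) \frac{1}{71330} = \frac{700}{3} \cdot \frac{1}{71330} = \frac{10}{3057}$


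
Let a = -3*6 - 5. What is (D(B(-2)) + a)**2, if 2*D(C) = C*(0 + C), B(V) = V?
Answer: 441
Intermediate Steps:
D(C) = C**2/2 (D(C) = (C*(0 + C))/2 = (C*C)/2 = C**2/2)
a = -23 (a = -18 - 5 = -23)
(D(B(-2)) + a)**2 = ((1/2)*(-2)**2 - 23)**2 = ((1/2)*4 - 23)**2 = (2 - 23)**2 = (-21)**2 = 441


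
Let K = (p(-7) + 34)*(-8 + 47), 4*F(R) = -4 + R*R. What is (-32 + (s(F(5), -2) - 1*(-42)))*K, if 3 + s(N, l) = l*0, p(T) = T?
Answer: 7371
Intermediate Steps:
F(R) = -1 + R²/4 (F(R) = (-4 + R*R)/4 = (-4 + R²)/4 = -1 + R²/4)
s(N, l) = -3 (s(N, l) = -3 + l*0 = -3 + 0 = -3)
K = 1053 (K = (-7 + 34)*(-8 + 47) = 27*39 = 1053)
(-32 + (s(F(5), -2) - 1*(-42)))*K = (-32 + (-3 - 1*(-42)))*1053 = (-32 + (-3 + 42))*1053 = (-32 + 39)*1053 = 7*1053 = 7371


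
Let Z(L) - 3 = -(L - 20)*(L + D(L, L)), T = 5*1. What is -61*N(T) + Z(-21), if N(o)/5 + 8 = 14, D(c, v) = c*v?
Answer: 15393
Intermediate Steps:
T = 5
N(o) = 30 (N(o) = -40 + 5*14 = -40 + 70 = 30)
Z(L) = 3 - (-20 + L)*(L + L²) (Z(L) = 3 - (L - 20)*(L + L*L) = 3 - (-20 + L)*(L + L²))
-61*N(T) + Z(-21) = -61*30 + (3 - 1*(-21)³ + 19*(-21)² + 20*(-21)) = -1830 + (3 - 1*(-9261) + 19*441 - 420) = -1830 + (3 + 9261 + 8379 - 420) = -1830 + 17223 = 15393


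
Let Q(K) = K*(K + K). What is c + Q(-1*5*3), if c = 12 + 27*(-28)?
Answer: -294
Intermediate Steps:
c = -744 (c = 12 - 756 = -744)
Q(K) = 2*K**2 (Q(K) = K*(2*K) = 2*K**2)
c + Q(-1*5*3) = -744 + 2*(-1*5*3)**2 = -744 + 2*(-5*3)**2 = -744 + 2*(-15)**2 = -744 + 2*225 = -744 + 450 = -294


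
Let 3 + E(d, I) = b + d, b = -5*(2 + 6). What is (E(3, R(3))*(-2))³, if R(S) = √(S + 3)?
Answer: 512000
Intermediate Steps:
b = -40 (b = -5*8 = -40)
R(S) = √(3 + S)
E(d, I) = -43 + d (E(d, I) = -3 + (-40 + d) = -43 + d)
(E(3, R(3))*(-2))³ = ((-43 + 3)*(-2))³ = (-40*(-2))³ = 80³ = 512000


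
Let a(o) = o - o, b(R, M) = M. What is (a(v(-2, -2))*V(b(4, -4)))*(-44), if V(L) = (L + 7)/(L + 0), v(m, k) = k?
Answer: 0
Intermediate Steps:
V(L) = (7 + L)/L
a(o) = 0
(a(v(-2, -2))*V(b(4, -4)))*(-44) = (0*((7 - 4)/(-4)))*(-44) = (0*(-¼*3))*(-44) = (0*(-¾))*(-44) = 0*(-44) = 0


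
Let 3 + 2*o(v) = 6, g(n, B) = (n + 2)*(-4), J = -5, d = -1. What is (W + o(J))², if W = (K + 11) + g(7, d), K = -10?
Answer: 4489/4 ≈ 1122.3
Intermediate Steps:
g(n, B) = -8 - 4*n (g(n, B) = (2 + n)*(-4) = -8 - 4*n)
o(v) = 3/2 (o(v) = -3/2 + (½)*6 = -3/2 + 3 = 3/2)
W = -35 (W = (-10 + 11) + (-8 - 4*7) = 1 + (-8 - 28) = 1 - 36 = -35)
(W + o(J))² = (-35 + 3/2)² = (-67/2)² = 4489/4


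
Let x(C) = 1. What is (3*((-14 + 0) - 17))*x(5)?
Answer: -93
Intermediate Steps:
(3*((-14 + 0) - 17))*x(5) = (3*((-14 + 0) - 17))*1 = (3*(-14 - 17))*1 = (3*(-31))*1 = -93*1 = -93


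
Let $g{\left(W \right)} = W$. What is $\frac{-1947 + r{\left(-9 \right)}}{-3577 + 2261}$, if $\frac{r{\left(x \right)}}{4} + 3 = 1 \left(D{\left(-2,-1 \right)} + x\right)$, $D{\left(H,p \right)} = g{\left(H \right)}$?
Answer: $\frac{2003}{1316} \approx 1.522$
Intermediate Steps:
$D{\left(H,p \right)} = H$
$r{\left(x \right)} = -20 + 4 x$ ($r{\left(x \right)} = -12 + 4 \cdot 1 \left(-2 + x\right) = -12 + 4 \left(-2 + x\right) = -12 + \left(-8 + 4 x\right) = -20 + 4 x$)
$\frac{-1947 + r{\left(-9 \right)}}{-3577 + 2261} = \frac{-1947 + \left(-20 + 4 \left(-9\right)\right)}{-3577 + 2261} = \frac{-1947 - 56}{-1316} = \left(-1947 - 56\right) \left(- \frac{1}{1316}\right) = \left(-2003\right) \left(- \frac{1}{1316}\right) = \frac{2003}{1316}$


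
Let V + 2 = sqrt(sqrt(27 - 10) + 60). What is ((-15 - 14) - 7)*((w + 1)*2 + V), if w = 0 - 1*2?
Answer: 144 - 36*sqrt(60 + sqrt(17)) ≈ -144.28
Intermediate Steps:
w = -2 (w = 0 - 2 = -2)
V = -2 + sqrt(60 + sqrt(17)) (V = -2 + sqrt(sqrt(27 - 10) + 60) = -2 + sqrt(sqrt(17) + 60) = -2 + sqrt(60 + sqrt(17)) ≈ 6.0077)
((-15 - 14) - 7)*((w + 1)*2 + V) = ((-15 - 14) - 7)*((-2 + 1)*2 + (-2 + sqrt(60 + sqrt(17)))) = (-29 - 7)*(-1*2 + (-2 + sqrt(60 + sqrt(17)))) = -36*(-2 + (-2 + sqrt(60 + sqrt(17)))) = -36*(-4 + sqrt(60 + sqrt(17))) = 144 - 36*sqrt(60 + sqrt(17))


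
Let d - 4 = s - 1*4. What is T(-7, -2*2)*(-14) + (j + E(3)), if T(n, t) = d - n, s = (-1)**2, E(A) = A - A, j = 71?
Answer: -41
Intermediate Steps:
E(A) = 0
s = 1
d = 1 (d = 4 + (1 - 1*4) = 4 + (1 - 4) = 4 - 3 = 1)
T(n, t) = 1 - n
T(-7, -2*2)*(-14) + (j + E(3)) = (1 - 1*(-7))*(-14) + (71 + 0) = (1 + 7)*(-14) + 71 = 8*(-14) + 71 = -112 + 71 = -41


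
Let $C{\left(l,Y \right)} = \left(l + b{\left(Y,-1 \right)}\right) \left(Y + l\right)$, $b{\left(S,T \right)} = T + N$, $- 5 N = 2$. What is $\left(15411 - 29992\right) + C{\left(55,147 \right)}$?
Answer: $- \frac{18769}{5} \approx -3753.8$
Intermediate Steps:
$N = - \frac{2}{5}$ ($N = \left(- \frac{1}{5}\right) 2 = - \frac{2}{5} \approx -0.4$)
$b{\left(S,T \right)} = - \frac{2}{5} + T$ ($b{\left(S,T \right)} = T - \frac{2}{5} = - \frac{2}{5} + T$)
$C{\left(l,Y \right)} = \left(- \frac{7}{5} + l\right) \left(Y + l\right)$ ($C{\left(l,Y \right)} = \left(l - \frac{7}{5}\right) \left(Y + l\right) = \left(- \frac{7}{5} + l\right) \left(Y + l\right)$)
$\left(15411 - 29992\right) + C{\left(55,147 \right)} = \left(15411 - 29992\right) + \left(55^{2} - \frac{1029}{5} - 77 + 147 \cdot 55\right) = -14581 + \left(3025 - \frac{1029}{5} - 77 + 8085\right) = -14581 + \frac{54136}{5} = - \frac{18769}{5}$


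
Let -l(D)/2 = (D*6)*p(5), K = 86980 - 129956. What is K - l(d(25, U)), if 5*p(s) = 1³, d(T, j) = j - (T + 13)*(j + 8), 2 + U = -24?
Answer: -206984/5 ≈ -41397.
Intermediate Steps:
K = -42976
U = -26 (U = -2 - 24 = -26)
d(T, j) = j - (8 + j)*(13 + T) (d(T, j) = j - (13 + T)*(8 + j) = j - (8 + j)*(13 + T))
p(s) = ⅕ (p(s) = (⅕)*1³ = (⅕)*1 = ⅕)
l(D) = -12*D/5 (l(D) = -2*D*6/5 = -2*6*D/5 = -12*D/5)
K - l(d(25, U)) = -42976 - (-12)*(-104 - 12*(-26) - 8*25 - 1*25*(-26))/5 = -42976 - (-12)*(-104 + 312 - 200 + 650)/5 = -42976 - (-12)*658/5 = -42976 - 1*(-7896/5) = -42976 + 7896/5 = -206984/5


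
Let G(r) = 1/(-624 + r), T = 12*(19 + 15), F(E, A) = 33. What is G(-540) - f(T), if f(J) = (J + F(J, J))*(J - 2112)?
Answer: 874704095/1164 ≈ 7.5146e+5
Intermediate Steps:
T = 408 (T = 12*34 = 408)
f(J) = (-2112 + J)*(33 + J) (f(J) = (J + 33)*(J - 2112) = (33 + J)*(-2112 + J) = (-2112 + J)*(33 + J))
G(-540) - f(T) = 1/(-624 - 540) - (-69696 + 408² - 2079*408) = 1/(-1164) - (-69696 + 166464 - 848232) = -1/1164 - 1*(-751464) = -1/1164 + 751464 = 874704095/1164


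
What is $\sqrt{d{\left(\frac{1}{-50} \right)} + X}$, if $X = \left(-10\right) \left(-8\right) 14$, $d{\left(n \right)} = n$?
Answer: $\frac{\sqrt{111998}}{10} \approx 33.466$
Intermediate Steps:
$X = 1120$ ($X = 80 \cdot 14 = 1120$)
$\sqrt{d{\left(\frac{1}{-50} \right)} + X} = \sqrt{\frac{1}{-50} + 1120} = \sqrt{- \frac{1}{50} + 1120} = \sqrt{\frac{55999}{50}} = \frac{\sqrt{111998}}{10}$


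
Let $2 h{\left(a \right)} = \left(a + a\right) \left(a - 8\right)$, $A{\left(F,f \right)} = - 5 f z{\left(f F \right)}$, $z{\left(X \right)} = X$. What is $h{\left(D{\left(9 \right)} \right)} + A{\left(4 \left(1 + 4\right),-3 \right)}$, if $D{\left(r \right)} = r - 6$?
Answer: $-915$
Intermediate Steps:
$A{\left(F,f \right)} = - 5 F f^{2}$ ($A{\left(F,f \right)} = - 5 f f F = - 5 f F f = - 5 F f^{2}$)
$D{\left(r \right)} = -6 + r$ ($D{\left(r \right)} = r - 6 = -6 + r$)
$h{\left(a \right)} = a \left(-8 + a\right)$ ($h{\left(a \right)} = \frac{\left(a + a\right) \left(a - 8\right)}{2} = \frac{2 a \left(-8 + a\right)}{2} = a \left(-8 + a\right)$)
$h{\left(D{\left(9 \right)} \right)} + A{\left(4 \left(1 + 4\right),-3 \right)} = \left(-6 + 9\right) \left(-8 + \left(-6 + 9\right)\right) - 5 \cdot 4 \left(1 + 4\right) \left(-3\right)^{2} = 3 \left(-8 + 3\right) - 5 \cdot 4 \cdot 5 \cdot 9 = 3 \left(-5\right) - 100 \cdot 9 = -15 - 900 = -915$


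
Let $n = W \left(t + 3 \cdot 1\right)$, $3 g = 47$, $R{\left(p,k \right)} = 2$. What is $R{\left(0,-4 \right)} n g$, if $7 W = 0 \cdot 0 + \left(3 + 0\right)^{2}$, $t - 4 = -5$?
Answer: $\frac{564}{7} \approx 80.571$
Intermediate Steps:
$t = -1$ ($t = 4 - 5 = -1$)
$W = \frac{9}{7}$ ($W = \frac{0 \cdot 0 + \left(3 + 0\right)^{2}}{7} = \frac{0 + 3^{2}}{7} = \frac{0 + 9}{7} = \frac{1}{7} \cdot 9 = \frac{9}{7} \approx 1.2857$)
$g = \frac{47}{3}$ ($g = \frac{1}{3} \cdot 47 = \frac{47}{3} \approx 15.667$)
$n = \frac{18}{7}$ ($n = \frac{9 \left(-1 + 3 \cdot 1\right)}{7} = \frac{9 \left(-1 + 3\right)}{7} = \frac{9}{7} \cdot 2 = \frac{18}{7} \approx 2.5714$)
$R{\left(0,-4 \right)} n g = 2 \cdot \frac{18}{7} \cdot \frac{47}{3} = \frac{36}{7} \cdot \frac{47}{3} = \frac{564}{7}$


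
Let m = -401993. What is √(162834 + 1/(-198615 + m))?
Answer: 17*√676812478/1096 ≈ 403.53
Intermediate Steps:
√(162834 + 1/(-198615 + m)) = √(162834 + 1/(-198615 - 401993)) = √(162834 + 1/(-600608)) = √(162834 - 1/600608) = √(97799403071/600608) = 17*√676812478/1096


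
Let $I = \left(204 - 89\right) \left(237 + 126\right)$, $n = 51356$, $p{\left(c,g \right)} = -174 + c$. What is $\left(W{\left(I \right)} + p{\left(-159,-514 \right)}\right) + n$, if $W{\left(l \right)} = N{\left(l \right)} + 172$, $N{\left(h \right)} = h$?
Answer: $92940$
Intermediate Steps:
$I = 41745$ ($I = 115 \cdot 363 = 41745$)
$W{\left(l \right)} = 172 + l$ ($W{\left(l \right)} = l + 172 = 172 + l$)
$\left(W{\left(I \right)} + p{\left(-159,-514 \right)}\right) + n = \left(\left(172 + 41745\right) - 333\right) + 51356 = \left(41917 - 333\right) + 51356 = 41584 + 51356 = 92940$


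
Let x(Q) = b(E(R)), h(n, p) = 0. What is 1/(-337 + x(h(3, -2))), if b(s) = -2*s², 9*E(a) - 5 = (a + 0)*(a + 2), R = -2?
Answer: -81/27347 ≈ -0.0029619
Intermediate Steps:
E(a) = 5/9 + a*(2 + a)/9 (E(a) = 5/9 + ((a + 0)*(a + 2))/9 = 5/9 + (a*(2 + a))/9 = 5/9 + a*(2 + a)/9)
b(s) = -2*s²
x(Q) = -50/81 (x(Q) = -2*(5/9 + (⅑)*(-2)² + (2/9)*(-2))² = -2*(5/9 + (⅑)*4 - 4/9)² = -2*(5/9 + 4/9 - 4/9)² = -2*(5/9)² = -2*25/81 = -50/81)
1/(-337 + x(h(3, -2))) = 1/(-337 - 50/81) = 1/(-27347/81) = -81/27347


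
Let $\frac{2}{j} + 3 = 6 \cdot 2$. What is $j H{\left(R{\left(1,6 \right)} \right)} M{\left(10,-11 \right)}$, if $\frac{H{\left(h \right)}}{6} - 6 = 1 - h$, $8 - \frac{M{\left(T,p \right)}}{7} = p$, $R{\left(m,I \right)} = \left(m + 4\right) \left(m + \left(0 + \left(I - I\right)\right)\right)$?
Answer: $\frac{1064}{3} \approx 354.67$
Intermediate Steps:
$j = \frac{2}{9}$ ($j = \frac{2}{-3 + 6 \cdot 2} = \frac{2}{-3 + 12} = \frac{2}{9} \approx 0.22222$)
$R{\left(m,I \right)} = m \left(4 + m\right)$ ($R{\left(m,I \right)} = \left(4 + m\right) \left(m + \left(0 + 0\right)\right) = \left(4 + m\right) \left(m + 0\right) = \left(4 + m\right) m = m \left(4 + m\right)$)
$M{\left(T,p \right)} = 56 - 7 p$
$H{\left(h \right)} = 42 - 6 h$ ($H{\left(h \right)} = 36 + 6 \left(1 - h\right) = 36 - \left(-6 + 6 h\right) = 42 - 6 h$)
$j H{\left(R{\left(1,6 \right)} \right)} M{\left(10,-11 \right)} = \frac{2 \left(42 - 6 \cdot 1 \left(4 + 1\right)\right)}{9} \left(56 - -77\right) = \frac{2 \left(42 - 6 \cdot 1 \cdot 5\right)}{9} \left(56 + 77\right) = \frac{2 \left(42 - 30\right)}{9} \cdot 133 = \frac{2}{9} \cdot 12 \cdot 133 = \frac{8}{3} \cdot 133 = \frac{1064}{3}$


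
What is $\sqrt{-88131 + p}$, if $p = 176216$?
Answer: $\sqrt{88085} \approx 296.79$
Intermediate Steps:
$\sqrt{-88131 + p} = \sqrt{-88131 + 176216} = \sqrt{88085}$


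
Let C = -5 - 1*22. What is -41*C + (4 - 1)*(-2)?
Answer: 1101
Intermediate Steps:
C = -27 (C = -5 - 22 = -27)
-41*C + (4 - 1)*(-2) = -41*(-27) + (4 - 1)*(-2) = 1107 + 3*(-2) = 1107 - 6 = 1101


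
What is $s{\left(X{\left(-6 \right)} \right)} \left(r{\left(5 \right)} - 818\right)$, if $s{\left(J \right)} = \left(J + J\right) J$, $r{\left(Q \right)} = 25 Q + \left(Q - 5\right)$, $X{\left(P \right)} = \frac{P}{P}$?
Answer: $-1386$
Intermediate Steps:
$X{\left(P \right)} = 1$
$r{\left(Q \right)} = -5 + 26 Q$ ($r{\left(Q \right)} = 25 Q + \left(Q - 5\right) = 25 Q + \left(-5 + Q\right) = -5 + 26 Q$)
$s{\left(J \right)} = 2 J^{2}$ ($s{\left(J \right)} = 2 J J = 2 J^{2}$)
$s{\left(X{\left(-6 \right)} \right)} \left(r{\left(5 \right)} - 818\right) = 2 \cdot 1^{2} \left(\left(-5 + 26 \cdot 5\right) - 818\right) = 2 \cdot 1 \left(\left(-5 + 130\right) - 818\right) = 2 \left(125 - 818\right) = 2 \left(-693\right) = -1386$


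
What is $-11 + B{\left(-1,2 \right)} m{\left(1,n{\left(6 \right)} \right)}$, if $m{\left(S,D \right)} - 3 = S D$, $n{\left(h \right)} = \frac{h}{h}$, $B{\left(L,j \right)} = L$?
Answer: $-15$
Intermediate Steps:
$n{\left(h \right)} = 1$
$m{\left(S,D \right)} = 3 + D S$ ($m{\left(S,D \right)} = 3 + S D = 3 + D S$)
$-11 + B{\left(-1,2 \right)} m{\left(1,n{\left(6 \right)} \right)} = -11 - \left(3 + 1 \cdot 1\right) = -11 - \left(3 + 1\right) = -11 - 4 = -15$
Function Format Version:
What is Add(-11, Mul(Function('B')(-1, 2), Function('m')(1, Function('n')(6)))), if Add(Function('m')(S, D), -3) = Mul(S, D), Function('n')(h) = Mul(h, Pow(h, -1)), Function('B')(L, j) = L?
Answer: -15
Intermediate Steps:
Function('n')(h) = 1
Function('m')(S, D) = Add(3, Mul(D, S)) (Function('m')(S, D) = Add(3, Mul(S, D)) = Add(3, Mul(D, S)))
Add(-11, Mul(Function('B')(-1, 2), Function('m')(1, Function('n')(6)))) = Add(-11, Mul(-1, Add(3, Mul(1, 1)))) = Add(-11, Mul(-1, Add(3, 1))) = Add(-11, Mul(-1, 4)) = Add(-11, -4) = -15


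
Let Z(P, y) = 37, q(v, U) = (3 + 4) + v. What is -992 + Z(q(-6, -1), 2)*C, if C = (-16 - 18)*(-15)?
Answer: 17878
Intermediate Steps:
C = 510 (C = -34*(-15) = 510)
q(v, U) = 7 + v
-992 + Z(q(-6, -1), 2)*C = -992 + 37*510 = -992 + 18870 = 17878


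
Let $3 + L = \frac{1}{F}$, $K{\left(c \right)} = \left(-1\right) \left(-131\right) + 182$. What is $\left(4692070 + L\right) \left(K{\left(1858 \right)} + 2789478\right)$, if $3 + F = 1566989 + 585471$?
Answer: $\frac{28175417369805948420}{2152457} \approx 1.309 \cdot 10^{13}$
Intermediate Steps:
$F = 2152457$ ($F = -3 + \left(1566989 + 585471\right) = -3 + 2152460 = 2152457$)
$K{\left(c \right)} = 313$ ($K{\left(c \right)} = 131 + 182 = 313$)
$L = - \frac{6457370}{2152457}$ ($L = -3 + \frac{1}{2152457} = - \frac{6457370}{2152457} \approx -3.0$)
$\left(4692070 + L\right) \left(K{\left(1858 \right)} + 2789478\right) = \left(4692070 - \frac{6457370}{2152457}\right) \left(313 + 2789478\right) = \frac{10099472458620}{2152457} \cdot 2789791 = \frac{28175417369805948420}{2152457}$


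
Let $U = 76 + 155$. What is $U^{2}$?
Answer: $53361$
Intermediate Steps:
$U = 231$
$U^{2} = 231^{2} = 53361$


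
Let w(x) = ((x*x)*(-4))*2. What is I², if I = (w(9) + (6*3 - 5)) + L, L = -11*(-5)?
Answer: 336400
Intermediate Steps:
w(x) = -8*x² (w(x) = (x²*(-4))*2 = -4*x²*2 = -8*x²)
L = 55
I = -580 (I = (-8*9² + (6*3 - 5)) + 55 = (-8*81 + (18 - 5)) + 55 = (-648 + 13) + 55 = -635 + 55 = -580)
I² = (-580)² = 336400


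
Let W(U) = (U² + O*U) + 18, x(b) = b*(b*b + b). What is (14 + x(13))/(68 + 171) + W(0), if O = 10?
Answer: 6682/239 ≈ 27.958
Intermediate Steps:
x(b) = b*(b + b²) (x(b) = b*(b² + b) = b*(b + b²))
W(U) = 18 + U² + 10*U (W(U) = (U² + 10*U) + 18 = 18 + U² + 10*U)
(14 + x(13))/(68 + 171) + W(0) = (14 + 13²*(1 + 13))/(68 + 171) + (18 + 0² + 10*0) = (14 + 169*14)/239 + (18 + 0 + 0) = (14 + 2366)*(1/239) + 18 = 2380*(1/239) + 18 = 2380/239 + 18 = 6682/239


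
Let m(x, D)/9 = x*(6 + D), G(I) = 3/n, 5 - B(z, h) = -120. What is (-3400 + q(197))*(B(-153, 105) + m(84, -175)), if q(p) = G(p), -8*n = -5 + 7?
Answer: 435504268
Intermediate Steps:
n = -¼ (n = -(-5 + 7)/8 = -⅛*2 = -¼ ≈ -0.25000)
B(z, h) = 125 (B(z, h) = 5 - 1*(-120) = 5 + 120 = 125)
G(I) = -12 (G(I) = 3/(-¼) = 3*(-4) = -12)
m(x, D) = 9*x*(6 + D) (m(x, D) = 9*(x*(6 + D)) = 9*x*(6 + D))
q(p) = -12
(-3400 + q(197))*(B(-153, 105) + m(84, -175)) = (-3400 - 12)*(125 + 9*84*(6 - 175)) = -3412*(125 + 9*84*(-169)) = -3412*(125 - 127764) = -3412*(-127639) = 435504268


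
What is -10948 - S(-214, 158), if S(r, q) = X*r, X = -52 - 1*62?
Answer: -35344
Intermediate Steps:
X = -114 (X = -52 - 62 = -114)
S(r, q) = -114*r
-10948 - S(-214, 158) = -10948 - (-114)*(-214) = -10948 - 1*24396 = -10948 - 24396 = -35344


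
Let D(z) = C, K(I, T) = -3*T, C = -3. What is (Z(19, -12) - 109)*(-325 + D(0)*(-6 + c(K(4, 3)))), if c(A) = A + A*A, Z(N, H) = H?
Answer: 63283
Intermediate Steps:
c(A) = A + A²
D(z) = -3
(Z(19, -12) - 109)*(-325 + D(0)*(-6 + c(K(4, 3)))) = (-12 - 109)*(-325 - 3*(-6 + (-3*3)*(1 - 3*3))) = -121*(-325 - 3*(-6 - 9*(1 - 9))) = -121*(-325 - 3*(-6 - 9*(-8))) = -121*(-325 - 3*(-6 + 72)) = -121*(-325 - 3*66) = -121*(-325 - 198) = -121*(-523) = 63283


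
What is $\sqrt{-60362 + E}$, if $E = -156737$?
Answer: $i \sqrt{217099} \approx 465.94 i$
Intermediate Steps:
$\sqrt{-60362 + E} = \sqrt{-60362 - 156737} = \sqrt{-217099} = i \sqrt{217099}$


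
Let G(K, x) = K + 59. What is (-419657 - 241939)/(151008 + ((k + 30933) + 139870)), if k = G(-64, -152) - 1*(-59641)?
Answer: -220532/127149 ≈ -1.7344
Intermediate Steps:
G(K, x) = 59 + K
k = 59636 (k = (59 - 64) - 1*(-59641) = -5 + 59641 = 59636)
(-419657 - 241939)/(151008 + ((k + 30933) + 139870)) = (-419657 - 241939)/(151008 + ((59636 + 30933) + 139870)) = -661596/(151008 + (90569 + 139870)) = -661596/(151008 + 230439) = -661596/381447 = -661596*1/381447 = -220532/127149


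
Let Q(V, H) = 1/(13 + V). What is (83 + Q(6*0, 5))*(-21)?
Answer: -22680/13 ≈ -1744.6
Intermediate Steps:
(83 + Q(6*0, 5))*(-21) = (83 + 1/(13 + 6*0))*(-21) = (83 + 1/(13 + 0))*(-21) = (83 + 1/13)*(-21) = (1080/13)*(-21) = -22680/13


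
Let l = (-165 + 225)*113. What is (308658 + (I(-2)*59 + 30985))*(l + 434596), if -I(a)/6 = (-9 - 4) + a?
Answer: 152253975328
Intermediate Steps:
I(a) = 78 - 6*a (I(a) = -6*((-9 - 4) + a) = -6*(-13 + a) = 78 - 6*a)
l = 6780 (l = 60*113 = 6780)
(308658 + (I(-2)*59 + 30985))*(l + 434596) = (308658 + ((78 - 6*(-2))*59 + 30985))*(6780 + 434596) = (308658 + ((78 + 12)*59 + 30985))*441376 = (308658 + (90*59 + 30985))*441376 = (308658 + (5310 + 30985))*441376 = (308658 + 36295)*441376 = 344953*441376 = 152253975328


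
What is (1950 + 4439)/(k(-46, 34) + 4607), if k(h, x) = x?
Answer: 6389/4641 ≈ 1.3766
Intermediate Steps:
(1950 + 4439)/(k(-46, 34) + 4607) = (1950 + 4439)/(34 + 4607) = 6389/4641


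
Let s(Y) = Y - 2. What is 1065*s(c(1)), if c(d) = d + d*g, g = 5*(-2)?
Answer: -11715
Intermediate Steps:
g = -10
c(d) = -9*d (c(d) = d + d*(-10) = d - 10*d = -9*d)
s(Y) = -2 + Y
1065*s(c(1)) = 1065*(-2 - 9*1) = 1065*(-2 - 9) = 1065*(-11) = -11715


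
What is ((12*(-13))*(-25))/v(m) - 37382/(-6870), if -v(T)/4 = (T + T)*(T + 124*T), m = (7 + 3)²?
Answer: 373793207/68700000 ≈ 5.4409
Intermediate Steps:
m = 100 (m = 10² = 100)
v(T) = -1000*T² (v(T) = -4*(T + T)*(T + 124*T) = -4*2*T*125*T = -1000*T²)
((12*(-13))*(-25))/v(m) - 37382/(-6870) = ((12*(-13))*(-25))/((-1000*100²)) - 37382/(-6870) = (-156*(-25))/((-1000*10000)) - 37382*(-1/6870) = 3900/(-10000000) + 18691/3435 = 3900*(-1/10000000) + 18691/3435 = -39/100000 + 18691/3435 = 373793207/68700000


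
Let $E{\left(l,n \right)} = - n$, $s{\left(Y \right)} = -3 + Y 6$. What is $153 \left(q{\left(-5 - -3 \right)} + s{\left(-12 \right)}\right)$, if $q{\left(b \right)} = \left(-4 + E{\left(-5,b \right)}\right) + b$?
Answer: $-12087$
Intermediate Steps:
$s{\left(Y \right)} = -3 + 6 Y$
$q{\left(b \right)} = -4$ ($q{\left(b \right)} = \left(-4 - b\right) + b = -4$)
$153 \left(q{\left(-5 - -3 \right)} + s{\left(-12 \right)}\right) = 153 \left(-4 + \left(-3 + 6 \left(-12\right)\right)\right) = 153 \left(-4 - 75\right) = 153 \left(-79\right) = -12087$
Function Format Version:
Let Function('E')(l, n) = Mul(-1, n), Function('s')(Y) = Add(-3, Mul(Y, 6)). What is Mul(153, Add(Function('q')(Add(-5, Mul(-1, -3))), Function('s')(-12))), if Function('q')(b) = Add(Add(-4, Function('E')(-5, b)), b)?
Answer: -12087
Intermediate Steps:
Function('s')(Y) = Add(-3, Mul(6, Y))
Function('q')(b) = -4 (Function('q')(b) = Add(Add(-4, Mul(-1, b)), b) = -4)
Mul(153, Add(Function('q')(Add(-5, Mul(-1, -3))), Function('s')(-12))) = Mul(153, Add(-4, Add(-3, Mul(6, -12)))) = Mul(153, Add(-4, Add(-3, -72))) = Mul(153, Add(-4, -75)) = Mul(153, -79) = -12087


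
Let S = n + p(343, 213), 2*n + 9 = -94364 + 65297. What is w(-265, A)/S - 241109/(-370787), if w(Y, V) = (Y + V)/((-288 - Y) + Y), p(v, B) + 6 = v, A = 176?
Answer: 986075805749/1516477301856 ≈ 0.65024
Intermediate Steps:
p(v, B) = -6 + v
n = -14538 (n = -9/2 + (-94364 + 65297)/2 = -9/2 + (1/2)*(-29067) = -9/2 - 29067/2 = -14538)
w(Y, V) = -V/288 - Y/288 (w(Y, V) = (V + Y)/(-288) = (V + Y)*(-1/288) = -V/288 - Y/288)
S = -14201 (S = -14538 + (-6 + 343) = -14538 + 337 = -14201)
w(-265, A)/S - 241109/(-370787) = (-1/288*176 - 1/288*(-265))/(-14201) - 241109/(-370787) = (-11/18 + 265/288)*(-1/14201) - 241109*(-1/370787) = (89/288)*(-1/14201) + 241109/370787 = -89/4089888 + 241109/370787 = 986075805749/1516477301856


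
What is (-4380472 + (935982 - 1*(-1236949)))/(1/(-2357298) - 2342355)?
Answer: 743404569174/788804108113 ≈ 0.94244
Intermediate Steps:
(-4380472 + (935982 - 1*(-1236949)))/(1/(-2357298) - 2342355) = (-4380472 + (935982 + 1236949))/(-1/2357298 - 2342355) = (-4380472 + 2172931)/(-5521628756791/2357298) = -2207541*(-2357298/5521628756791) = 743404569174/788804108113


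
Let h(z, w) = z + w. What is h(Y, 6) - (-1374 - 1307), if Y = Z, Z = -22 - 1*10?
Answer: 2655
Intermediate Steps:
Z = -32 (Z = -22 - 10 = -32)
Y = -32
h(z, w) = w + z
h(Y, 6) - (-1374 - 1307) = (6 - 32) - (-1374 - 1307) = -26 - 1*(-2681) = -26 + 2681 = 2655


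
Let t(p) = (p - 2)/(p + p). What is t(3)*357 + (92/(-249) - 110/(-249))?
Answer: 9889/166 ≈ 59.572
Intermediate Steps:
t(p) = (-2 + p)/(2*p) (t(p) = (-2 + p)/((2*p)) = (-2 + p)*(1/(2*p)) = (-2 + p)/(2*p))
t(3)*357 + (92/(-249) - 110/(-249)) = ((½)*(-2 + 3)/3)*357 + (92/(-249) - 110/(-249)) = ((½)*(⅓)*1)*357 + (92*(-1/249) - 110*(-1/249)) = (⅙)*357 + (-92/249 + 110/249) = 119/2 + 6/83 = 9889/166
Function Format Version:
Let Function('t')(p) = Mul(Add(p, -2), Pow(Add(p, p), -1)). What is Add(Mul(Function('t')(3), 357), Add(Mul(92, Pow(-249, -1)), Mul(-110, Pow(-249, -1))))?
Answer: Rational(9889, 166) ≈ 59.572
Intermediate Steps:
Function('t')(p) = Mul(Rational(1, 2), Pow(p, -1), Add(-2, p)) (Function('t')(p) = Mul(Add(-2, p), Pow(Mul(2, p), -1)) = Mul(Add(-2, p), Mul(Rational(1, 2), Pow(p, -1))) = Mul(Rational(1, 2), Pow(p, -1), Add(-2, p)))
Add(Mul(Function('t')(3), 357), Add(Mul(92, Pow(-249, -1)), Mul(-110, Pow(-249, -1)))) = Add(Mul(Mul(Rational(1, 2), Pow(3, -1), Add(-2, 3)), 357), Add(Mul(92, Pow(-249, -1)), Mul(-110, Pow(-249, -1)))) = Add(Mul(Mul(Rational(1, 2), Rational(1, 3), 1), 357), Add(Mul(92, Rational(-1, 249)), Mul(-110, Rational(-1, 249)))) = Add(Mul(Rational(1, 6), 357), Add(Rational(-92, 249), Rational(110, 249))) = Add(Rational(119, 2), Rational(6, 83)) = Rational(9889, 166)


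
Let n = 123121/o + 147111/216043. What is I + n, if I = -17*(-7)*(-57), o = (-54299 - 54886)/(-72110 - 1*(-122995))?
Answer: -302699558024977/4717730991 ≈ -64162.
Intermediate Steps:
o = -21837/10177 (o = -109185/(-72110 + 122995) = -109185/50885 = -109185*1/50885 = -21837/10177 ≈ -2.1457)
I = -6783 (I = 119*(-57) = -6783)
n = -270699188713024/4717730991 (n = 123121/(-21837/10177) + 147111/216043 = 123121*(-10177/21837) + 147111*(1/216043) = -1253002417/21837 + 147111/216043 = -270699188713024/4717730991 ≈ -57379.)
I + n = -6783 - 270699188713024/4717730991 = -302699558024977/4717730991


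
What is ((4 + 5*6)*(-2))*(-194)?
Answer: 13192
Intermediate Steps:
((4 + 5*6)*(-2))*(-194) = ((4 + 30)*(-2))*(-194) = (34*(-2))*(-194) = -68*(-194) = 13192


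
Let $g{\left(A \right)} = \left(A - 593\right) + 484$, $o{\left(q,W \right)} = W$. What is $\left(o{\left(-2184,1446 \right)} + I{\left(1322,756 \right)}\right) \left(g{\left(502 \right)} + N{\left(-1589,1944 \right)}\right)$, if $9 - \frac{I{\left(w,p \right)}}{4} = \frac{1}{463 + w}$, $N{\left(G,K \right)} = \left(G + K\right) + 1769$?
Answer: $\frac{2219462074}{595} \approx 3.7302 \cdot 10^{6}$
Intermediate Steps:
$N{\left(G,K \right)} = 1769 + G + K$
$g{\left(A \right)} = -109 + A$ ($g{\left(A \right)} = \left(-593 + A\right) + 484 = -109 + A$)
$I{\left(w,p \right)} = 36 - \frac{4}{463 + w}$
$\left(o{\left(-2184,1446 \right)} + I{\left(1322,756 \right)}\right) \left(g{\left(502 \right)} + N{\left(-1589,1944 \right)}\right) = \left(1446 + \frac{4 \left(4166 + 9 \cdot 1322\right)}{463 + 1322}\right) \left(\left(-109 + 502\right) + \left(1769 - 1589 + 1944\right)\right) = \left(1446 + \frac{4 \left(4166 + 11898\right)}{1785}\right) \left(393 + 2124\right) = \left(1446 + 4 \cdot \frac{1}{1785} \cdot 16064\right) 2517 = \left(1446 + \frac{64256}{1785}\right) 2517 = \frac{2645366}{1785} \cdot 2517 = \frac{2219462074}{595}$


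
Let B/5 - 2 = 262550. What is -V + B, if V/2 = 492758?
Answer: 327244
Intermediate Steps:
B = 1312760 (B = 10 + 5*262550 = 10 + 1312750 = 1312760)
V = 985516 (V = 2*492758 = 985516)
-V + B = -1*985516 + 1312760 = -985516 + 1312760 = 327244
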